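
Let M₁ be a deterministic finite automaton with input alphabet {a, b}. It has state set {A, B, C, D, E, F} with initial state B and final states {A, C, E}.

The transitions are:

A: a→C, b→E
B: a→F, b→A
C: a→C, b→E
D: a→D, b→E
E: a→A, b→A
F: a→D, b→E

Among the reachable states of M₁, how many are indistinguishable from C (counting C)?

3

All states are reachable from the start state.
P0 = {A,C,E} | {B,D,F}.
The partition is now stable with 2 blocks: {A,C,E} | {B,D,F}.
The equivalence class containing C is {A,C,E}, of size 3.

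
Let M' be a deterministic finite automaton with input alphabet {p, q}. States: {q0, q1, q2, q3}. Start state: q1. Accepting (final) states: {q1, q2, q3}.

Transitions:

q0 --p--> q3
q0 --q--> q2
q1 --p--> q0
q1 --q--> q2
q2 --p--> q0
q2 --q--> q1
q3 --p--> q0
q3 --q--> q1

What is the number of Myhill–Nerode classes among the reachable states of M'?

Every state is reachable, so we keep all 4.
Initial partition by acceptance: {q1,q2,q3} | {q0}.
No further refinement is possible. Final partition (2 blocks): {q1,q2,q3} | {q0}.

2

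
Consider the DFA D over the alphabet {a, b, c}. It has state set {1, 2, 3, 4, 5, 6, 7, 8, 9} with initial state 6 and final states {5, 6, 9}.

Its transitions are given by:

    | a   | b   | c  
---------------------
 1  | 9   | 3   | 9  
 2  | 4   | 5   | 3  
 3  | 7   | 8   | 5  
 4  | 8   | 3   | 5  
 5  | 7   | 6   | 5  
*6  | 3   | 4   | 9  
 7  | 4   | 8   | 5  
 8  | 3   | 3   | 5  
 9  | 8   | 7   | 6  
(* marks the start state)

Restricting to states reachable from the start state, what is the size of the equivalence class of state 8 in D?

4

First remove the unreachable states {1,2}; 7 states remain.
Initial partition by acceptance: {5,6,9} | {3,4,7,8}.
Refine {5,6,9} on symbol b: members go to different blocks, giving {6,9} and {5}.
The partition is now stable with 3 blocks: {6,9} | {3,4,7,8} | {5}.
State 8 belongs to the block {3,4,7,8}, which has 4 states.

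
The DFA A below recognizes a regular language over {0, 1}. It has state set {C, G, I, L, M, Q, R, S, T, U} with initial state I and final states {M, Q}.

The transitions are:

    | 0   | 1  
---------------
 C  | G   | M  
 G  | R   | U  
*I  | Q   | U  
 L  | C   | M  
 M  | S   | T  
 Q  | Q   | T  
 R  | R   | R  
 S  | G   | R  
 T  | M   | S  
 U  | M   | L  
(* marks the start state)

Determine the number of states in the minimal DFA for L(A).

10

Initial partition by acceptance: {M,Q} | {C,G,I,L,R,S,T,U}.
Split {M,Q} by δ(·,0) → {Q} and {M}.
Refine {C,G,I,L,R,S,T,U} on symbol 0: members go to different blocks, giving {C,G,L,R,S} and {T,U} and {I}.
Split {C,G,L,R,S} by δ(·,1) → {R,S} and {C,L} and {G}.
On input 0, block {R,S} splits into {R} and {S}.
Split {T,U} by δ(·,1) → {U} and {T}.
On input 0, block {C,L} splits into {C} and {L}.
Stable partition: {Q} | {R} | {M} | {U} | {I} | {C} | {G} | {S} | {T} | {L} — 10 equivalence classes.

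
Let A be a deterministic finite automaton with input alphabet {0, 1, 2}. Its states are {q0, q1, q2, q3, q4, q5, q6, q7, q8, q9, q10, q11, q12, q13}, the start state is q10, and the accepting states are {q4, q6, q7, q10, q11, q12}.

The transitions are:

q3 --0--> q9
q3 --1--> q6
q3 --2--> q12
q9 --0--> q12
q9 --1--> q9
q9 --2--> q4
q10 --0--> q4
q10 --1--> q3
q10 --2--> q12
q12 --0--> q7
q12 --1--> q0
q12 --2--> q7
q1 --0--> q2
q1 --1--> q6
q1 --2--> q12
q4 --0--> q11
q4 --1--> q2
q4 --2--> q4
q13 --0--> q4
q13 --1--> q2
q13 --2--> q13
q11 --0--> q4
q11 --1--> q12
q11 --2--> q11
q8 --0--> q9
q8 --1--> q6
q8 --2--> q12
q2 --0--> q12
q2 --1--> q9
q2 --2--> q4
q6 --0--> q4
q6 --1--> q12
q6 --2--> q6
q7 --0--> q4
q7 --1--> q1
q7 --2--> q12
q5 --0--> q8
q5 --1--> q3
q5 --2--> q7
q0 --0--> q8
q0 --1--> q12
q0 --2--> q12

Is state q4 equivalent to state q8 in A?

Reachable states from the start: {q0,q1,q2,q3,q4,q6,q7,q8,q9,q10,q11,q12}. Unreachable: {q5,q13} — drop them.
Start with accepting vs non-accepting: {q4,q6,q7,q10,q11,q12} | {q0,q1,q2,q3,q8,q9}.
On input 1, block {q4,q6,q7,q10,q11,q12} splits into {q4,q7,q10,q12} and {q6,q11}.
Split {q4,q7,q10,q12} by δ(·,0) → {q7,q10,q12} and {q4}.
On input 0, block {q7,q10,q12} splits into {q7,q10} and {q12}.
Refine {q0,q1,q2,q3,q8,q9} on symbol 0: members go to different blocks, giving {q0,q1,q3,q8} and {q2,q9}.
On input 0, block {q0,q1,q3,q8} splits into {q1,q3,q8} and {q0}.
Stable partition: {q7,q10} | {q1,q3,q8} | {q6,q11} | {q4} | {q12} | {q2,q9} | {q0} — 7 equivalence classes.
q4 and q8 end up in different blocks, so they are distinguishable. For instance, the string 'ε' is accepted from only q4.

No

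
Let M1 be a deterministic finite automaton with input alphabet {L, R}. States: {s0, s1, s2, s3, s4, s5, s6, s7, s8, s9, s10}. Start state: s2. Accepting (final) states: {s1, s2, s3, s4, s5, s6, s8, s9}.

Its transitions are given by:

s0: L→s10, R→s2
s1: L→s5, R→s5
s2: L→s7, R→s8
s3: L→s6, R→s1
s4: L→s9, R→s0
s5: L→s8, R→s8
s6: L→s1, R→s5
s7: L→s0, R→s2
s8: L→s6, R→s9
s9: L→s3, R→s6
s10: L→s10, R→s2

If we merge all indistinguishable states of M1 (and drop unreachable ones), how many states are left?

Reachable states from the start: {s0,s1,s2,s3,s5,s6,s7,s8,s9,s10}. Unreachable: {s4} — drop them.
P0 = {s1,s2,s3,s5,s6,s8,s9} | {s0,s7,s10}.
Refine {s1,s2,s3,s5,s6,s8,s9} on symbol L: members go to different blocks, giving {s1,s3,s5,s6,s8,s9} and {s2}.
No further refinement is possible. Final partition (3 blocks): {s1,s3,s5,s6,s8,s9} | {s0,s7,s10} | {s2}.

3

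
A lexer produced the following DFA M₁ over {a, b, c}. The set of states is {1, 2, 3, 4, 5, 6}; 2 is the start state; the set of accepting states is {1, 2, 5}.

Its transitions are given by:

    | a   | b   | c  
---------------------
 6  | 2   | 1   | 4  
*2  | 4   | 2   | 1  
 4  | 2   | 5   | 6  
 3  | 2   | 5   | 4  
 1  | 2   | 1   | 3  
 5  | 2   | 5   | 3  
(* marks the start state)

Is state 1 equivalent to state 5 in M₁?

Yes

Every state is reachable, so we keep all 6.
P0 = {1,2,5} | {3,4,6}.
On input a, block {1,2,5} splits into {1,5} and {2}.
No further refinement is possible. Final partition (3 blocks): {1,5} | {3,4,6} | {2}.
1 and 5 lie in the same block of the stable partition, so they are equivalent — no string distinguishes them.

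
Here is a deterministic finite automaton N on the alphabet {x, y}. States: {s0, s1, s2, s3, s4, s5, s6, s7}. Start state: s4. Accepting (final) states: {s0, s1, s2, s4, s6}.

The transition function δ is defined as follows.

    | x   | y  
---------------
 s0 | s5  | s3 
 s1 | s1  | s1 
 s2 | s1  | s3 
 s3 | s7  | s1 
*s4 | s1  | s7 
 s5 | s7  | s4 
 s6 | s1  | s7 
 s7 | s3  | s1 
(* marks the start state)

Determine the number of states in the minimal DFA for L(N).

3

Reachable states from the start: {s1,s3,s4,s7}. Unreachable: {s0,s2,s5,s6} — drop them.
P0 = {s1,s4} | {s3,s7}.
Split {s1,s4} by δ(·,y) → {s1} and {s4}.
No further refinement is possible. Final partition (3 blocks): {s1} | {s3,s7} | {s4}.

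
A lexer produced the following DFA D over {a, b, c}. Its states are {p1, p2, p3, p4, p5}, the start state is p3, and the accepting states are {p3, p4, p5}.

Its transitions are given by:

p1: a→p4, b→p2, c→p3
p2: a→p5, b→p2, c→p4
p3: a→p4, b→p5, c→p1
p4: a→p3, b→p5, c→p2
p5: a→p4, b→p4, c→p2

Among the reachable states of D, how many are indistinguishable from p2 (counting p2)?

2

Initial partition by acceptance: {p3,p4,p5} | {p1,p2}.
No further refinement is possible. Final partition (2 blocks): {p3,p4,p5} | {p1,p2}.
The equivalence class containing p2 is {p1,p2}, of size 2.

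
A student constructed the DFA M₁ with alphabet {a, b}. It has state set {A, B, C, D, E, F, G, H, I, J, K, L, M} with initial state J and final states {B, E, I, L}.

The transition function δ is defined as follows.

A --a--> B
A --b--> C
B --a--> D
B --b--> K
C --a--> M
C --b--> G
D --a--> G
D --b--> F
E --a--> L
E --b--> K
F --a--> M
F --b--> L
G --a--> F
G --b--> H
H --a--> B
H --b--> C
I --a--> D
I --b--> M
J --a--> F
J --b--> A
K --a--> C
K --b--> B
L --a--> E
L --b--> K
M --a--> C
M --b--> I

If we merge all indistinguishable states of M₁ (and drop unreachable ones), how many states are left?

Every state is reachable, so we keep all 13.
Initial partition by acceptance: {B,E,I,L} | {A,C,D,F,G,H,J,K,M}.
Split {B,E,I,L} by δ(·,a) → {B,I} and {E,L}.
On input a, block {A,C,D,F,G,H,J,K,M} splits into {C,D,F,G,J,K,M} and {A,H}.
On input b, block {C,D,F,G,J,K,M} splits into {C,D} and {G,J} and {K,M} and {F}.
Split {C,D} by δ(·,a) → {C} and {D}.
No further refinement is possible. Final partition (8 blocks): {B,I} | {C} | {E,L} | {A,H} | {G,J} | {K,M} | {F} | {D}.

8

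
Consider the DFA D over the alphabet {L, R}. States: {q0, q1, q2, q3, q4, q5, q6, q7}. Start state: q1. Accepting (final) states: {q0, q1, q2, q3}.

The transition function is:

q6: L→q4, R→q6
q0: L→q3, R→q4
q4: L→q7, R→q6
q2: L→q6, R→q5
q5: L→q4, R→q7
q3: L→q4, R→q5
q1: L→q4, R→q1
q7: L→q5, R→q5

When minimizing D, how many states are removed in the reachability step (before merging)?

No path from q1 leads to q0, q2, q3; the other 5 states are all reachable.

3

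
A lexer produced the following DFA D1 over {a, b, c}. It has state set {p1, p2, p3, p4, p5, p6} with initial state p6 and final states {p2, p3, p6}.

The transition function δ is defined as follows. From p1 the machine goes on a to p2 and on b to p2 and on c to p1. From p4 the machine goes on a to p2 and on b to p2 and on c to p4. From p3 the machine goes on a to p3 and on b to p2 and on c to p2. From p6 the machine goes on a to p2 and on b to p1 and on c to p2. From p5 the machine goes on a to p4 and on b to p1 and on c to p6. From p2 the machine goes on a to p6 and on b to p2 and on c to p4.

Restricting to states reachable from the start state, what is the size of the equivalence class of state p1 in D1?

2

First remove the unreachable states {p3,p5}; 4 states remain.
Start with accepting vs non-accepting: {p2,p6} | {p1,p4}.
On input b, block {p2,p6} splits into {p2} and {p6}.
No further refinement is possible. Final partition (3 blocks): {p2} | {p1,p4} | {p6}.
State p1 belongs to the block {p1,p4}, which has 2 states.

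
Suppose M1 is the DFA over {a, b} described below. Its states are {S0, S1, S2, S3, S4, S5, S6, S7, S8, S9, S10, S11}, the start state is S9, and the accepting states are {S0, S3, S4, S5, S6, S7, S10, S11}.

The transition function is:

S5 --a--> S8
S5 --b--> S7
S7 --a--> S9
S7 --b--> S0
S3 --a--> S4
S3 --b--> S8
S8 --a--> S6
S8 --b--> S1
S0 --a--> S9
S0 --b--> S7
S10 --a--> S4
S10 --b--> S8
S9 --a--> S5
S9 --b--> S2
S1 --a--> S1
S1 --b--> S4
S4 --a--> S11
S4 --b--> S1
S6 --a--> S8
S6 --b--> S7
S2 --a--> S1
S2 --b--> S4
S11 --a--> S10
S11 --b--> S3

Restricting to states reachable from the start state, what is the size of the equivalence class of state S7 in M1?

All states are reachable from the start state.
P0 = {S0,S3,S4,S5,S6,S7,S10,S11} | {S1,S2,S8,S9}.
On input a, block {S0,S3,S4,S5,S6,S7,S10,S11} splits into {S0,S5,S6,S7} and {S3,S4,S10,S11}.
Split {S1,S2,S8,S9} by δ(·,a) → {S1,S2} and {S8,S9}.
Refine {S3,S4,S10,S11} on symbol b: members go to different blocks, giving {S3,S10} and {S4} and {S11}.
The partition is now stable with 6 blocks: {S0,S5,S6,S7} | {S1,S2} | {S3,S10} | {S8,S9} | {S4} | {S11}.
State S7 belongs to the block {S0,S5,S6,S7}, which has 4 states.

4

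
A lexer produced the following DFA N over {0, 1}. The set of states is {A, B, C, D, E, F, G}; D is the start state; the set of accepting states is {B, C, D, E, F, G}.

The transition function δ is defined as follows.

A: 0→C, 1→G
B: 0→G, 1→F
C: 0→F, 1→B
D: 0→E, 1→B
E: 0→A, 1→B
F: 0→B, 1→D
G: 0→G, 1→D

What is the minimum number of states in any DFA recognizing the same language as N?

7

Every state is reachable, so we keep all 7.
Start with accepting vs non-accepting: {B,C,D,E,F,G} | {A}.
On input 0, block {B,C,D,E,F,G} splits into {B,C,D,F,G} and {E}.
On input 0, block {B,C,D,F,G} splits into {B,C,F,G} and {D}.
On input 1, block {B,C,F,G} splits into {B,C} and {F,G}.
Refine {B,C} on symbol 1: members go to different blocks, giving {B} and {C}.
Split {F,G} by δ(·,0) → {F} and {G}.
No further refinement is possible. Final partition (7 blocks): {B} | {A} | {E} | {D} | {F} | {C} | {G}.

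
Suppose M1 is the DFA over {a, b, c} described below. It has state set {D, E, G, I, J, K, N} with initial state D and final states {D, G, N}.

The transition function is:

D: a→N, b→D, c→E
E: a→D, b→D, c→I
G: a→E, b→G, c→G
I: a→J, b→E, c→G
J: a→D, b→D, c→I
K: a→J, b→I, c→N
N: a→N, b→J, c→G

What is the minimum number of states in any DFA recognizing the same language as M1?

5

States {K} cannot be reached from the start state, so discard them.
Start with accepting vs non-accepting: {D,G,N} | {E,I,J}.
Refine {D,G,N} on symbol a: members go to different blocks, giving {D,N} and {G}.
Split {D,N} by δ(·,b) → {N} and {D}.
Split {E,I,J} by δ(·,a) → {E,J} and {I}.
Stable partition: {N} | {E,J} | {G} | {D} | {I} — 5 equivalence classes.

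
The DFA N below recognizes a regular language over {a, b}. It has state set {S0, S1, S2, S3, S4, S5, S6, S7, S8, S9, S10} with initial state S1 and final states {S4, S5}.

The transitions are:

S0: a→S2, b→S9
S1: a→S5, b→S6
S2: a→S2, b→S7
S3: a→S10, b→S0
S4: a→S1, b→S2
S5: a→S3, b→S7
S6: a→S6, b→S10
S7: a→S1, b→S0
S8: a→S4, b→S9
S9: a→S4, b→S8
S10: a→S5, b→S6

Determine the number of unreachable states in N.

Exploring from S1, all states are eventually visited, so none are unreachable.

0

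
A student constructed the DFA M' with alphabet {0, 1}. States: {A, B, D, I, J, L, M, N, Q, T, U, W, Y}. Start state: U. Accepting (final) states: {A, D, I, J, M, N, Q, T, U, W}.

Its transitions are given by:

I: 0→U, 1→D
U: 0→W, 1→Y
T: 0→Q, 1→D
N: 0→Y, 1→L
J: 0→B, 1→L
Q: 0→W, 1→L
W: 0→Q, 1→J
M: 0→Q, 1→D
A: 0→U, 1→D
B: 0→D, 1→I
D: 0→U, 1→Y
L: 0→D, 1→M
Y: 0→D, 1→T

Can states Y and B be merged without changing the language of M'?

Reachable states from the start: {B,D,I,J,L,M,Q,T,U,W,Y}. Unreachable: {A,N} — drop them.
Initial partition by acceptance: {D,I,J,M,Q,T,U,W} | {B,L,Y}.
On input 0, block {D,I,J,M,Q,T,U,W} splits into {D,I,M,Q,T,U,W} and {J}.
Split {D,I,M,Q,T,U,W} by δ(·,1) → {D,Q,U} and {I,M,T} and {W}.
Refine {D,Q,U} on symbol 0: members go to different blocks, giving {Q,U} and {D}.
No further refinement is possible. Final partition (6 blocks): {Q,U} | {B,L,Y} | {J} | {I,M,T} | {W} | {D}.
Y and B lie in the same block of the stable partition, so they are equivalent — no string distinguishes them.

Yes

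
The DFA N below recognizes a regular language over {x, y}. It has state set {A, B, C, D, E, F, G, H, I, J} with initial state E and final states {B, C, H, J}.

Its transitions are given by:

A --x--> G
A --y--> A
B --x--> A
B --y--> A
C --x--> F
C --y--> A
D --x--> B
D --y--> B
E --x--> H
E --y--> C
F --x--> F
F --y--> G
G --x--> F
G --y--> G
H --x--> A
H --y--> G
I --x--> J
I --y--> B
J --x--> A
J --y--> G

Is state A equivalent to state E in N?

Reachable states from the start: {A,C,E,F,G,H}. Unreachable: {B,D,I,J} — drop them.
P0 = {C,H} | {A,E,F,G}.
On input x, block {A,E,F,G} splits into {A,F,G} and {E}.
The partition is now stable with 3 blocks: {C,H} | {A,F,G} | {E}.
A and E end up in different blocks, so they are distinguishable. For instance, the string 'x' is accepted from only E.

No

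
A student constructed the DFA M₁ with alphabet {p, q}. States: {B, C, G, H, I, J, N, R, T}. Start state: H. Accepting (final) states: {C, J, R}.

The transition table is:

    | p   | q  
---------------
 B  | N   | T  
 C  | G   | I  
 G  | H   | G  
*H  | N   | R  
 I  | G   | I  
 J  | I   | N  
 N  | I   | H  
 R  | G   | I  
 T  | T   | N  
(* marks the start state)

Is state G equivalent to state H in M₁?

First remove the unreachable states {B,C,J,T}; 5 states remain.
P0 = {R} | {G,H,I,N}.
On input q, block {G,H,I,N} splits into {G,I,N} and {H}.
Refine {G,I,N} on symbol p: members go to different blocks, giving {I,N} and {G}.
On input p, block {I,N} splits into {I} and {N}.
No further refinement is possible. Final partition (5 blocks): {R} | {I} | {H} | {G} | {N}.
G and H end up in different blocks, so they are distinguishable. For instance, the string 'q' is accepted from only H.

No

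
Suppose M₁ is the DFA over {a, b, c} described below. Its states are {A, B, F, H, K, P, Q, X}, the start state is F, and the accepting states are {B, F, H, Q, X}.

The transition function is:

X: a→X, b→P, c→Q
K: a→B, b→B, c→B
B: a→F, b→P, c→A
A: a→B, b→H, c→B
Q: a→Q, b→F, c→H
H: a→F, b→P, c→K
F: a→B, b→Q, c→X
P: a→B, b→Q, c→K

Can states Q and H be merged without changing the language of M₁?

No

P0 = {B,F,H,Q,X} | {A,K,P}.
On input b, block {B,F,H,Q,X} splits into {B,H,X} and {F,Q}.
On input a, block {B,H,X} splits into {B,H} and {X}.
On input b, block {A,K,P} splits into {A,K} and {P}.
Split {F,Q} by δ(·,a) → {F} and {Q}.
No further refinement is possible. Final partition (6 blocks): {B,H} | {A,K} | {F} | {X} | {P} | {Q}.
Q and H end up in different blocks, so they are distinguishable. For instance, the string 'b' is accepted from only Q.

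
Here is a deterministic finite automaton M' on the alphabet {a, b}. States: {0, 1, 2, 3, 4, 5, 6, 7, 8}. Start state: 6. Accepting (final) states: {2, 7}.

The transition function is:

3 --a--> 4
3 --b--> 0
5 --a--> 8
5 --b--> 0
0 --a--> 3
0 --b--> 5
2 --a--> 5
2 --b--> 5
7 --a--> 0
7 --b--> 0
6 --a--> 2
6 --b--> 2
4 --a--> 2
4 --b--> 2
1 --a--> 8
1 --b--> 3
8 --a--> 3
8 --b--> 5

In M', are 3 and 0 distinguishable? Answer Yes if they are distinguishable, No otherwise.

First remove the unreachable states {1,7}; 7 states remain.
P0 = {2} | {0,3,4,5,6,8}.
On input a, block {0,3,4,5,6,8} splits into {0,3,5,8} and {4,6}.
Refine {0,3,5,8} on symbol a: members go to different blocks, giving {0,5,8} and {3}.
Refine {0,5,8} on symbol a: members go to different blocks, giving {0,8} and {5}.
No further refinement is possible. Final partition (5 blocks): {2} | {0,8} | {4,6} | {3} | {5}.
3 and 0 end up in different blocks, so they are distinguishable. For instance, the string 'aa' is accepted from only 3.

Yes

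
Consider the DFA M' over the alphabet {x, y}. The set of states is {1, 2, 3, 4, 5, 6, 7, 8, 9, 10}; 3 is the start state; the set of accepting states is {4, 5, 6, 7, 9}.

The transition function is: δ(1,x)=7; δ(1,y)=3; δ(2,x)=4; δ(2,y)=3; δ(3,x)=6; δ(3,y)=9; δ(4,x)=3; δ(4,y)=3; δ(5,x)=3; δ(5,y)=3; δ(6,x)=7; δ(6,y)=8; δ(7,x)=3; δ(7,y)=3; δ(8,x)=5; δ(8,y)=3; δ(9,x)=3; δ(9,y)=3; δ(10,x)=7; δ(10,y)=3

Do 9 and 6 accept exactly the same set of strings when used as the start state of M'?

No

States {1,2,4,10} cannot be reached from the start state, so discard them.
Start with accepting vs non-accepting: {5,6,7,9} | {3,8}.
On input x, block {5,6,7,9} splits into {5,7,9} and {6}.
On input x, block {3,8} splits into {3} and {8}.
No further refinement is possible. Final partition (4 blocks): {5,7,9} | {3} | {6} | {8}.
9 and 6 end up in different blocks, so they are distinguishable. For instance, the string 'x' is accepted from only 6.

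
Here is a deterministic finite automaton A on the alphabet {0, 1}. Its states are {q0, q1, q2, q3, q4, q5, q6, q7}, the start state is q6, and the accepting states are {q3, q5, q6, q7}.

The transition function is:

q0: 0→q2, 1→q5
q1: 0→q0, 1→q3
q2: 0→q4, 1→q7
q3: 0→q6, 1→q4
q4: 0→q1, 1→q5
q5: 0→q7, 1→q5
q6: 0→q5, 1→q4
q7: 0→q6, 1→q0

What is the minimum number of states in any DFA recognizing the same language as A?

5

Initial partition by acceptance: {q3,q5,q6,q7} | {q0,q1,q2,q4}.
Split {q3,q5,q6,q7} by δ(·,1) → {q3,q6,q7} and {q5}.
Split {q3,q6,q7} by δ(·,0) → {q3,q7} and {q6}.
Refine {q0,q1,q2,q4} on symbol 1: members go to different blocks, giving {q0,q4} and {q1,q2}.
No further refinement is possible. Final partition (5 blocks): {q3,q7} | {q0,q4} | {q5} | {q6} | {q1,q2}.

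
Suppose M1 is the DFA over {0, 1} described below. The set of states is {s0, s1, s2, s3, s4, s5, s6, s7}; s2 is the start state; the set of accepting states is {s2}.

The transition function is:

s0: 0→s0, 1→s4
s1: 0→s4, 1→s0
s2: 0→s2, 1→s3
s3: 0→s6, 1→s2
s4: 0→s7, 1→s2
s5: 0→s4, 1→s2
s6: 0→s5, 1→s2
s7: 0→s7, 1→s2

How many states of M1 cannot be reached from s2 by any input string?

Starting at s2 and following transitions, the reachable set is {s2, s3, s4, s5, s6, s7}. That leaves s0, s1 unreachable — 2 in total.

2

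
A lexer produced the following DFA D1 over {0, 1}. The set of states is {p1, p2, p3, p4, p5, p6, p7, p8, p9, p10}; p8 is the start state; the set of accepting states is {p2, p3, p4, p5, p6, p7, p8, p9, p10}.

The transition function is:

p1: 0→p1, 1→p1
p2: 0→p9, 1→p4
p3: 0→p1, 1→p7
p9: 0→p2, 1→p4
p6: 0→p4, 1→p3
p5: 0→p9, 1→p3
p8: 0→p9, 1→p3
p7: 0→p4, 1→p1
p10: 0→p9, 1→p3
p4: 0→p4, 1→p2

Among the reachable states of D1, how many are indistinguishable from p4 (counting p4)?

Reachable states from the start: {p1,p2,p3,p4,p7,p8,p9}. Unreachable: {p5,p6,p10} — drop them.
P0 = {p2,p3,p4,p7,p8,p9} | {p1}.
Split {p2,p3,p4,p7,p8,p9} by δ(·,0) → {p2,p4,p7,p8,p9} and {p3}.
On input 1, block {p2,p4,p7,p8,p9} splits into {p2,p4,p9} and {p7} and {p8}.
No further refinement is possible. Final partition (5 blocks): {p2,p4,p9} | {p1} | {p3} | {p7} | {p8}.
The equivalence class containing p4 is {p2,p4,p9}, of size 3.

3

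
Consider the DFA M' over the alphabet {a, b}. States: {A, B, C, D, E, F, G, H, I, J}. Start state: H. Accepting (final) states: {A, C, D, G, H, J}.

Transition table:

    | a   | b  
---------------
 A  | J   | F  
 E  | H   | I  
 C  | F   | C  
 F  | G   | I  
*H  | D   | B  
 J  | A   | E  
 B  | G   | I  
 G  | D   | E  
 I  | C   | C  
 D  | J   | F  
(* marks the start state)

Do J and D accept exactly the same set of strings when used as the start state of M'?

Yes

P0 = {A,C,D,G,H,J} | {B,E,F,I}.
On input a, block {A,C,D,G,H,J} splits into {A,D,G,H,J} and {C}.
Refine {B,E,F,I} on symbol a: members go to different blocks, giving {B,E,F} and {I}.
Stable partition: {A,D,G,H,J} | {B,E,F} | {C} | {I} — 4 equivalence classes.
J and D lie in the same block of the stable partition, so they are equivalent — no string distinguishes them.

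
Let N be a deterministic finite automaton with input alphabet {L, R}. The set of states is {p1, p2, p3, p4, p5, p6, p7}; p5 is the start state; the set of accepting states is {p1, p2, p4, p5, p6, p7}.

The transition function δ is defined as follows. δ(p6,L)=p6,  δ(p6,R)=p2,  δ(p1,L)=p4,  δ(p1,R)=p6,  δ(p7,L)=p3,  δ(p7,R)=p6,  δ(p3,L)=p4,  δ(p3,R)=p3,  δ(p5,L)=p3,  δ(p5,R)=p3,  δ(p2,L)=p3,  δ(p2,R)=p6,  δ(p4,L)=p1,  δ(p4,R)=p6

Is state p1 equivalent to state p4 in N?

First remove the unreachable states {p7}; 6 states remain.
Initial partition by acceptance: {p1,p2,p4,p5,p6} | {p3}.
Split {p1,p2,p4,p5,p6} by δ(·,L) → {p1,p4,p6} and {p2,p5}.
Refine {p1,p4,p6} on symbol R: members go to different blocks, giving {p1,p4} and {p6}.
Split {p2,p5} by δ(·,R) → {p2} and {p5}.
The partition is now stable with 5 blocks: {p1,p4} | {p3} | {p2} | {p6} | {p5}.
p1 and p4 lie in the same block of the stable partition, so they are equivalent — no string distinguishes them.

Yes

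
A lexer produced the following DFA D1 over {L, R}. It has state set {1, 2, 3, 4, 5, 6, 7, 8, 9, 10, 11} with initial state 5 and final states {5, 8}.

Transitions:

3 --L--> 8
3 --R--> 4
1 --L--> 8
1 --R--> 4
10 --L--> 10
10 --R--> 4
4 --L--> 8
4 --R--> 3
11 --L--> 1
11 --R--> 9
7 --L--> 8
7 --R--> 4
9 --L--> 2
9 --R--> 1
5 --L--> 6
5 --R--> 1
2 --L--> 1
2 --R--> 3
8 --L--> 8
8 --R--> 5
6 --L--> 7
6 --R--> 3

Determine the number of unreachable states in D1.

4

No path from 5 leads to 2, 9, 10, 11; the other 7 states are all reachable.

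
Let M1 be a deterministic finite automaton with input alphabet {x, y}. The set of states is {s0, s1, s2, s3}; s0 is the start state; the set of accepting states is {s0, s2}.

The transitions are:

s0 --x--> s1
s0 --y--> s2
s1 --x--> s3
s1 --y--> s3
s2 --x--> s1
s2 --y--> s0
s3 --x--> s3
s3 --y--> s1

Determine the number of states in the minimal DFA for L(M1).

Every state is reachable, so we keep all 4.
Initial partition by acceptance: {s0,s2} | {s1,s3}.
No further refinement is possible. Final partition (2 blocks): {s0,s2} | {s1,s3}.

2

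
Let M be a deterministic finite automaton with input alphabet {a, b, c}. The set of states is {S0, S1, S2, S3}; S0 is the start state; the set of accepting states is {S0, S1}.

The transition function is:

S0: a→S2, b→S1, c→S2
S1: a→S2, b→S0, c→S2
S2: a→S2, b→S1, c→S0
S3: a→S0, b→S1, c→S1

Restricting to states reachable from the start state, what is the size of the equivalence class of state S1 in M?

Reachable states from the start: {S0,S1,S2}. Unreachable: {S3} — drop them.
Start with accepting vs non-accepting: {S0,S1} | {S2}.
Stable partition: {S0,S1} | {S2} — 2 equivalence classes.
The equivalence class containing S1 is {S0,S1}, of size 2.

2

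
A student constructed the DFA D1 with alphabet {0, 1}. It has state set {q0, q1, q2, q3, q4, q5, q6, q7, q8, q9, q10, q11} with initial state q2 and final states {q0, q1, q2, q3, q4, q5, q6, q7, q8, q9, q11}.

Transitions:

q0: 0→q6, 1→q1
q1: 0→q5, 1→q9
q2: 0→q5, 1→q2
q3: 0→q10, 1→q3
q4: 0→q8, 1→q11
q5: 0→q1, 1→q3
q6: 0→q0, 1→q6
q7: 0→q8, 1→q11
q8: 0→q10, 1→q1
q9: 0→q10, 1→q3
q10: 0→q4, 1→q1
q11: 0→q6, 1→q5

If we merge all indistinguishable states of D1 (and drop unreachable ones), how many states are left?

8

First remove the unreachable states {q7}; 11 states remain.
P0 = {q0,q1,q2,q3,q4,q5,q6,q8,q9,q11} | {q10}.
Refine {q0,q1,q2,q3,q4,q5,q6,q8,q9,q11} on symbol 0: members go to different blocks, giving {q0,q1,q2,q4,q5,q6,q11} and {q3,q8,q9}.
On input 0, block {q0,q1,q2,q4,q5,q6,q11} splits into {q0,q1,q2,q5,q6,q11} and {q4}.
Refine {q0,q1,q2,q5,q6,q11} on symbol 1: members go to different blocks, giving {q0,q2,q6,q11} and {q1,q5}.
On input 0, block {q0,q2,q6,q11} splits into {q0,q6,q11} and {q2}.
On input 1, block {q0,q6,q11} splits into {q0,q11} and {q6}.
Refine {q3,q8,q9} on symbol 1: members go to different blocks, giving {q3,q9} and {q8}.
The partition is now stable with 8 blocks: {q0,q11} | {q10} | {q3,q9} | {q4} | {q1,q5} | {q2} | {q6} | {q8}.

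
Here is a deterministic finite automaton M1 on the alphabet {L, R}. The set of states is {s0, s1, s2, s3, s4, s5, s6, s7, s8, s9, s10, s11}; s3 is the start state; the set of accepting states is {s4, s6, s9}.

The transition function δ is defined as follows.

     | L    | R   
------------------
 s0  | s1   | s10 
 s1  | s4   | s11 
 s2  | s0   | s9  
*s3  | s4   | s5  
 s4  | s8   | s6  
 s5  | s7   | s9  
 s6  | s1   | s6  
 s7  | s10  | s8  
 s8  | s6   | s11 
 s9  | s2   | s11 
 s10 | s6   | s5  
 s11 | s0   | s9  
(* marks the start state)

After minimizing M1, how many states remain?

Start with accepting vs non-accepting: {s4,s6,s9} | {s0,s1,s2,s3,s5,s7,s8,s10,s11}.
Split {s4,s6,s9} by δ(·,R) → {s4,s6} and {s9}.
On input L, block {s0,s1,s2,s3,s5,s7,s8,s10,s11} splits into {s0,s2,s5,s7,s11} and {s1,s3,s8,s10}.
Split {s0,s2,s5,s7,s11} by δ(·,L) → {s2,s5,s11} and {s0,s7}.
No further refinement is possible. Final partition (5 blocks): {s4,s6} | {s2,s5,s11} | {s9} | {s1,s3,s8,s10} | {s0,s7}.

5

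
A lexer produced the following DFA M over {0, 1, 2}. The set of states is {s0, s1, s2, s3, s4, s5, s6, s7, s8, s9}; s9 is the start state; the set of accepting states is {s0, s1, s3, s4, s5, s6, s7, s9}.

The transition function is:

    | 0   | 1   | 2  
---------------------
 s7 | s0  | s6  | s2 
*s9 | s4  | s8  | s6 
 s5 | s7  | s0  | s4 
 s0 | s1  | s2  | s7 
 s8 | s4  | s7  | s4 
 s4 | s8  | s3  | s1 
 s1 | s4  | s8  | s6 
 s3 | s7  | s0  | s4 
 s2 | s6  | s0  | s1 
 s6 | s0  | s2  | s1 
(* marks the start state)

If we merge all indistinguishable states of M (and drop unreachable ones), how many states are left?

First remove the unreachable states {s5}; 9 states remain.
Start with accepting vs non-accepting: {s0,s1,s3,s4,s6,s7,s9} | {s2,s8}.
On input 0, block {s0,s1,s3,s4,s6,s7,s9} splits into {s0,s1,s3,s6,s7,s9} and {s4}.
Split {s0,s1,s3,s6,s7,s9} by δ(·,0) → {s0,s3,s6,s7} and {s1,s9}.
Split {s0,s3,s6,s7} by δ(·,0) → {s3,s6,s7} and {s0}.
On input 0, block {s3,s6,s7} splits into {s6,s7} and {s3}.
On input 1, block {s6,s7} splits into {s6} and {s7}.
On input 0, block {s2,s8} splits into {s2} and {s8}.
No further refinement is possible. Final partition (8 blocks): {s6} | {s2} | {s4} | {s1,s9} | {s0} | {s3} | {s7} | {s8}.

8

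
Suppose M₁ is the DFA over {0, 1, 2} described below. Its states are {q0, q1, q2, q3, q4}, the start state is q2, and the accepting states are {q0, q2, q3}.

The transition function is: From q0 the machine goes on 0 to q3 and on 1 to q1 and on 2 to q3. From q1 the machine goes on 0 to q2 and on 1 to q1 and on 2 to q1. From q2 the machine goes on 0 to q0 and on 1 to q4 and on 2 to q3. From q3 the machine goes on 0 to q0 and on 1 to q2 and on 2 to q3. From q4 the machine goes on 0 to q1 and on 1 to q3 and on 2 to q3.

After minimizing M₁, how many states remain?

Every state is reachable, so we keep all 5.
Initial partition by acceptance: {q0,q2,q3} | {q1,q4}.
Refine {q0,q2,q3} on symbol 1: members go to different blocks, giving {q0,q2} and {q3}.
Refine {q0,q2} on symbol 0: members go to different blocks, giving {q0} and {q2}.
Split {q1,q4} by δ(·,0) → {q1} and {q4}.
No further refinement is possible. Final partition (5 blocks): {q0} | {q1} | {q3} | {q2} | {q4}.

5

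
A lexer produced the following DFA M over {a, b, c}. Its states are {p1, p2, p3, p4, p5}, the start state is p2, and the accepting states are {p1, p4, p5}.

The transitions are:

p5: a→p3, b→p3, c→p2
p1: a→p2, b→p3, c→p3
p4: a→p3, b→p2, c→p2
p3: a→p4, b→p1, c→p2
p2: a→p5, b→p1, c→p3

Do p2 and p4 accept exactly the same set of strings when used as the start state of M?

No

P0 = {p1,p4,p5} | {p2,p3}.
The partition is now stable with 2 blocks: {p1,p4,p5} | {p2,p3}.
p2 and p4 end up in different blocks, so they are distinguishable. For instance, the string 'ε' is accepted from only p4.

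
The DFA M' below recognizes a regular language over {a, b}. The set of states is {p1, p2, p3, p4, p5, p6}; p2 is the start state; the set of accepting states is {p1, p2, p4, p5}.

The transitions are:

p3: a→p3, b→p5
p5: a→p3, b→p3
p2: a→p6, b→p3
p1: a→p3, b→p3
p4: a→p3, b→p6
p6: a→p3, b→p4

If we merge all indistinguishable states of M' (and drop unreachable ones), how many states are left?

First remove the unreachable states {p1}; 5 states remain.
Start with accepting vs non-accepting: {p2,p4,p5} | {p3,p6}.
The partition is now stable with 2 blocks: {p2,p4,p5} | {p3,p6}.

2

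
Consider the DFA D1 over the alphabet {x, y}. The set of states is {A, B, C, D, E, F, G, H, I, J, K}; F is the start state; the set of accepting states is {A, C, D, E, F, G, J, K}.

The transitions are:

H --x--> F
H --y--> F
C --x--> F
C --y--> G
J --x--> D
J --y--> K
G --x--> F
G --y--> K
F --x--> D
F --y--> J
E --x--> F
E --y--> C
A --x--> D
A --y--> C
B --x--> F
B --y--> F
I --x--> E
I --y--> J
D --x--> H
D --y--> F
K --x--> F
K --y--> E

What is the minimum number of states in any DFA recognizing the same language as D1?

5

First remove the unreachable states {A,B,I}; 8 states remain.
P0 = {C,D,E,F,G,J,K} | {H}.
Refine {C,D,E,F,G,J,K} on symbol x: members go to different blocks, giving {C,E,F,G,J,K} and {D}.
Split {C,E,F,G,J,K} by δ(·,x) → {C,E,G,K} and {F,J}.
On input y, block {F,J} splits into {F} and {J}.
Stable partition: {C,E,G,K} | {H} | {D} | {F} | {J} — 5 equivalence classes.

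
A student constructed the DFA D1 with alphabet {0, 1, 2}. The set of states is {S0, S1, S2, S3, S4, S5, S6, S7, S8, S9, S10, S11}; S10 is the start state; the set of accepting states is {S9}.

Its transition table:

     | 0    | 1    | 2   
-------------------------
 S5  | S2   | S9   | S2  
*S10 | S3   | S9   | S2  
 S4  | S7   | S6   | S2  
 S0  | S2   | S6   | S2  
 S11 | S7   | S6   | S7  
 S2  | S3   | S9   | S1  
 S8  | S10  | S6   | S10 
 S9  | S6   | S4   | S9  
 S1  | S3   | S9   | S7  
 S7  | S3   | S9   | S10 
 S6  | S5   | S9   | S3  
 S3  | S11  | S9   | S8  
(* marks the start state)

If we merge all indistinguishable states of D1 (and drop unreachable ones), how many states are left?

6

Reachable states from the start: {S1,S2,S3,S4,S5,S6,S7,S8,S9,S10,S11}. Unreachable: {S0} — drop them.
Start with accepting vs non-accepting: {S9} | {S1,S2,S3,S4,S5,S6,S7,S8,S10,S11}.
Split {S1,S2,S3,S4,S5,S6,S7,S8,S10,S11} by δ(·,1) → {S1,S2,S3,S5,S6,S7,S10} and {S4,S8,S11}.
Refine {S1,S2,S3,S5,S6,S7,S10} on symbol 0: members go to different blocks, giving {S1,S2,S5,S6,S7,S10} and {S3}.
Refine {S1,S2,S5,S6,S7,S10} on symbol 0: members go to different blocks, giving {S1,S2,S7,S10} and {S5,S6}.
Refine {S5,S6} on symbol 0: members go to different blocks, giving {S5} and {S6}.
Stable partition: {S9} | {S1,S2,S7,S10} | {S4,S8,S11} | {S3} | {S5} | {S6} — 6 equivalence classes.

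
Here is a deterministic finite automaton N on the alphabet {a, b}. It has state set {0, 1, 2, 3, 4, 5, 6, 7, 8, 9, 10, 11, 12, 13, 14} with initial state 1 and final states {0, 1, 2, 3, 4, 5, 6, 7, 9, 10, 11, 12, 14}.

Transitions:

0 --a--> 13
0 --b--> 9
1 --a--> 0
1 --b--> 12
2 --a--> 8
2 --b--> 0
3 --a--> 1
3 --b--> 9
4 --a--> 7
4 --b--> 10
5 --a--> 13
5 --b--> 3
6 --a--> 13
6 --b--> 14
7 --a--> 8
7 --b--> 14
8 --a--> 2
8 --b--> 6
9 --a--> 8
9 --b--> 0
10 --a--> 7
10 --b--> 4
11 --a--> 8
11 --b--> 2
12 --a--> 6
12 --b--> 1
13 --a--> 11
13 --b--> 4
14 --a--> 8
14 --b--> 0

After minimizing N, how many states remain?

7

Reachable states from the start: {0,1,2,4,6,7,8,9,10,11,12,13,14}. Unreachable: {3,5} — drop them.
Start with accepting vs non-accepting: {0,1,2,4,6,7,9,10,11,12,14} | {8,13}.
On input a, block {0,1,2,4,6,7,9,10,11,12,14} splits into {0,2,6,7,9,11,14} and {1,4,10,12}.
Split {8,13} by δ(·,b) → {8} and {13}.
Refine {0,2,6,7,9,11,14} on symbol a: members go to different blocks, giving {2,7,9,11,14} and {0,6}.
Split {2,7,9,11,14} by δ(·,b) → {2,9,14} and {7,11}.
Split {1,4,10,12} by δ(·,a) → {1,12} and {4,10}.
Stable partition: {2,9,14} | {8} | {1,12} | {13} | {0,6} | {7,11} | {4,10} — 7 equivalence classes.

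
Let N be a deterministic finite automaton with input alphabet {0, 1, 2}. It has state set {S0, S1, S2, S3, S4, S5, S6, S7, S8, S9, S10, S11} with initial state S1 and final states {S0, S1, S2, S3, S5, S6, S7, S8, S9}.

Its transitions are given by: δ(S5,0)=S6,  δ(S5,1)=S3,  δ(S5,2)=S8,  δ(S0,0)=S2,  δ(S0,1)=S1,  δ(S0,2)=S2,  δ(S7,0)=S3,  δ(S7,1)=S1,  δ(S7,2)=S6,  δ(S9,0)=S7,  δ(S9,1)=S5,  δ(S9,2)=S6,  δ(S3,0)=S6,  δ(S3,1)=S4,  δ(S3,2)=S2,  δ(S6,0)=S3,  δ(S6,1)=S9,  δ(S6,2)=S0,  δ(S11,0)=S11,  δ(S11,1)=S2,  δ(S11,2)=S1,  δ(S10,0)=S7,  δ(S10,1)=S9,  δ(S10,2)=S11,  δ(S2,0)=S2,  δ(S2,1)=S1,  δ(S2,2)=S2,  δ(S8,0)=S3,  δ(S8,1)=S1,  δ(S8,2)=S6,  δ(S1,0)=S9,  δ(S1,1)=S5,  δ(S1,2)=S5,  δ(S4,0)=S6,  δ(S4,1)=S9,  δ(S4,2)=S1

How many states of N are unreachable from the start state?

2

Starting at S1 and following transitions, the reachable set is {S0, S1, S2, S3, S4, S5, S6, S7, S8, S9}. That leaves S10, S11 unreachable — 2 in total.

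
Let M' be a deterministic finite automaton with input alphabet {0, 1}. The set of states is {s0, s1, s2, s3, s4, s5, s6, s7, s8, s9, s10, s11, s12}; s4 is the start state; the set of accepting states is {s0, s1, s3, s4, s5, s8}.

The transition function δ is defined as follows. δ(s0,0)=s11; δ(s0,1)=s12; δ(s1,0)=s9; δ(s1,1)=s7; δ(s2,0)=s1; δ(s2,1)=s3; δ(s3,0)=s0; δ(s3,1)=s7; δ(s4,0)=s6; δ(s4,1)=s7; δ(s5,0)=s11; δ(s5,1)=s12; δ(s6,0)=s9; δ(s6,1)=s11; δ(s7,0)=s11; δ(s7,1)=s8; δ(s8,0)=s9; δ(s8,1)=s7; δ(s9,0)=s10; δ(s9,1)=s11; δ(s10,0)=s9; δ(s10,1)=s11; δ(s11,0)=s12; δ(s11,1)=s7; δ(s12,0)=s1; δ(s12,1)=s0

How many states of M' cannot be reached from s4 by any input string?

Starting at s4 and following transitions, the reachable set is {s0, s1, s4, s6, s7, s8, s9, s10, s11, s12}. That leaves s2, s3, s5 unreachable — 3 in total.

3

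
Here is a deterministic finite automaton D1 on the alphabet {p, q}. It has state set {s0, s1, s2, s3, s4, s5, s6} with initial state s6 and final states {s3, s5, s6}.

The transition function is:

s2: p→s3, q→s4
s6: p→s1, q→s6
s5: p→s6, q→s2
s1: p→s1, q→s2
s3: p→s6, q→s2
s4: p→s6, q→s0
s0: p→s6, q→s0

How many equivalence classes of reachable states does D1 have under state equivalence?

5

First remove the unreachable states {s5}; 6 states remain.
Start with accepting vs non-accepting: {s3,s6} | {s0,s1,s2,s4}.
On input p, block {s3,s6} splits into {s3} and {s6}.
Split {s0,s1,s2,s4} by δ(·,p) → {s0,s4} and {s1} and {s2}.
No further refinement is possible. Final partition (5 blocks): {s3} | {s0,s4} | {s6} | {s1} | {s2}.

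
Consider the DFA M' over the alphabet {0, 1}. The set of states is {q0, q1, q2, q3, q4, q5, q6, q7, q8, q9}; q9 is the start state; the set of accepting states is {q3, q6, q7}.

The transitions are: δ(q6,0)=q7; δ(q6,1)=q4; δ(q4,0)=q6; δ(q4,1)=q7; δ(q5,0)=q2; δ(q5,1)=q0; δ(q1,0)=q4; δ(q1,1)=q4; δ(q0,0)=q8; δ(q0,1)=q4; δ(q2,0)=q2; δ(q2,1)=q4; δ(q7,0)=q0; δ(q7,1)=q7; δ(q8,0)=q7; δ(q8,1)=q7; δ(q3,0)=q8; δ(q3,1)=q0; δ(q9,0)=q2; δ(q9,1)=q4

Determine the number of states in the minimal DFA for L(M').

6

First remove the unreachable states {q1,q3,q5}; 7 states remain.
Start with accepting vs non-accepting: {q6,q7} | {q0,q2,q4,q8,q9}.
Refine {q6,q7} on symbol 0: members go to different blocks, giving {q6} and {q7}.
On input 0, block {q0,q2,q4,q8,q9} splits into {q0,q2,q9} and {q4} and {q8}.
Refine {q0,q2,q9} on symbol 0: members go to different blocks, giving {q2,q9} and {q0}.
The partition is now stable with 6 blocks: {q6} | {q2,q9} | {q7} | {q4} | {q8} | {q0}.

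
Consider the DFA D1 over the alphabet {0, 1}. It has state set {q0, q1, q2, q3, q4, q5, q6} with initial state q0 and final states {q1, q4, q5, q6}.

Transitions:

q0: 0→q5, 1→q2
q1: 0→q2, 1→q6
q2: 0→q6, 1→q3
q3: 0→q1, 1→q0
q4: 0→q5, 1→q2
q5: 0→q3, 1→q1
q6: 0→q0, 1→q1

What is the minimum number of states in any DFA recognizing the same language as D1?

2

First remove the unreachable states {q4}; 6 states remain.
Initial partition by acceptance: {q1,q5,q6} | {q0,q2,q3}.
The partition is now stable with 2 blocks: {q1,q5,q6} | {q0,q2,q3}.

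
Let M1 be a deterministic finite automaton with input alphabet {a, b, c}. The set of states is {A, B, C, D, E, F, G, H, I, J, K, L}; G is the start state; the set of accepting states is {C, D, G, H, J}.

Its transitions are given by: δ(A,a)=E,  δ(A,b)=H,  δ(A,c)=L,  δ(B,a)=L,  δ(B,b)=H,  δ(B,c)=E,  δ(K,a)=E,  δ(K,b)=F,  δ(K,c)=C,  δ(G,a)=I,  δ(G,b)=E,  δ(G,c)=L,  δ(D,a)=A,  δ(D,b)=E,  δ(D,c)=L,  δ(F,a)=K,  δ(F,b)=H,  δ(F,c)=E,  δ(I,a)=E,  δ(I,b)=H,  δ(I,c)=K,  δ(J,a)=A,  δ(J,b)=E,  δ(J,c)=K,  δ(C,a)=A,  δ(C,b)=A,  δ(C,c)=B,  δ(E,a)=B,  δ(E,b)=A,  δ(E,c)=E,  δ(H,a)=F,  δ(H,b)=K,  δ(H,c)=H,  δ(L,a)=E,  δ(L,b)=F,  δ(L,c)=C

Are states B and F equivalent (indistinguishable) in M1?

First remove the unreachable states {D,J}; 10 states remain.
P0 = {C,G,H} | {A,B,E,F,I,K,L}.
On input c, block {C,G,H} splits into {C,G} and {H}.
Refine {A,B,E,F,I,K,L} on symbol b: members go to different blocks, giving {A,B,F,I} and {E,K,L}.
Split {C,G} by δ(·,b) → {C} and {G}.
Refine {E,K,L} on symbol a: members go to different blocks, giving {K,L} and {E}.
Split {A,B,F,I} by δ(·,a) → {A,I} and {B,F}.
The partition is now stable with 7 blocks: {C} | {A,I} | {H} | {K,L} | {G} | {E} | {B,F}.
B and F lie in the same block of the stable partition, so they are equivalent — no string distinguishes them.

Yes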